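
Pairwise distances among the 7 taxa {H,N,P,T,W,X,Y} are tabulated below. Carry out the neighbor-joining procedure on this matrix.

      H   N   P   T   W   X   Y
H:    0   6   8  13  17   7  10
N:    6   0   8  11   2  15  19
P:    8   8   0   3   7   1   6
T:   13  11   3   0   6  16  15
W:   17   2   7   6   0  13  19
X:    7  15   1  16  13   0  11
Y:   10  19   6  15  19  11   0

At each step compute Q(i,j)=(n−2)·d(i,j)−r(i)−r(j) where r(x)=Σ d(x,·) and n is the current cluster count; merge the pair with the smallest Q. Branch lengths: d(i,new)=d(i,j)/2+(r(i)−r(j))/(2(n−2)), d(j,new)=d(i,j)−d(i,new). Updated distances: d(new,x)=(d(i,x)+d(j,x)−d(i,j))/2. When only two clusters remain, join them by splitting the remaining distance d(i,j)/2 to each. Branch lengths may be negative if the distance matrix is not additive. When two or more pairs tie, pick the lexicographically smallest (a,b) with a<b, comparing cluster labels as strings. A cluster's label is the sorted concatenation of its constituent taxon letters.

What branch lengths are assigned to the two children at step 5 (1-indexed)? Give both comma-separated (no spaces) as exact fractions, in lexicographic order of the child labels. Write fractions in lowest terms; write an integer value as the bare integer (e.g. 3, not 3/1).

step 1: merge (N,W) at d=2, Q=-115; branch lengths N→7/10, W→13/10; new cluster NW
  updated: d(H,NW)=21/2, d(NW,P)=13/2, d(NW,T)=15/2, d(NW,X)=13, d(NW,Y)=18
step 2: merge (NW,T) at d=15/2, Q=-80; branch lengths NW→31/8, T→29/8; new cluster NTW
  updated: d(H,NTW)=8, d(NTW,P)=1, d(NTW,X)=43/4, d(NTW,Y)=51/4
step 3: merge (NTW,P) at d=1, Q=-91/2; branch lengths NTW→13/4, P→-9/4; new cluster NPTW
  updated: d(H,NPTW)=15/2, d(NPTW,X)=43/8, d(NPTW,Y)=71/8
step 4: merge (H,Y) at d=10, Q=-275/8; branch lengths H→117/32, Y→203/32; new cluster HY
  updated: d(HY,NPTW)=51/16, d(HY,X)=4
step 5: merge (HY,NPTW) at d=51/16, Q=-201/16; branch lengths HY→29/32, NPTW→73/32; new cluster HNPTWY
  updated: d(HNPTWY,X)=99/32
step 6: merge (HNPTWY,X) at d=99/32; branch lengths HNPTWY→99/64, X→99/64; new cluster HNPTWXY
final tree: (((H:117/32,Y:203/32):29/32,(((N:7/10,W:13/10):31/8,T:29/8):13/4,P:-9/4):73/32):99/64,X:99/64)
total length: 857/32

29/32,73/32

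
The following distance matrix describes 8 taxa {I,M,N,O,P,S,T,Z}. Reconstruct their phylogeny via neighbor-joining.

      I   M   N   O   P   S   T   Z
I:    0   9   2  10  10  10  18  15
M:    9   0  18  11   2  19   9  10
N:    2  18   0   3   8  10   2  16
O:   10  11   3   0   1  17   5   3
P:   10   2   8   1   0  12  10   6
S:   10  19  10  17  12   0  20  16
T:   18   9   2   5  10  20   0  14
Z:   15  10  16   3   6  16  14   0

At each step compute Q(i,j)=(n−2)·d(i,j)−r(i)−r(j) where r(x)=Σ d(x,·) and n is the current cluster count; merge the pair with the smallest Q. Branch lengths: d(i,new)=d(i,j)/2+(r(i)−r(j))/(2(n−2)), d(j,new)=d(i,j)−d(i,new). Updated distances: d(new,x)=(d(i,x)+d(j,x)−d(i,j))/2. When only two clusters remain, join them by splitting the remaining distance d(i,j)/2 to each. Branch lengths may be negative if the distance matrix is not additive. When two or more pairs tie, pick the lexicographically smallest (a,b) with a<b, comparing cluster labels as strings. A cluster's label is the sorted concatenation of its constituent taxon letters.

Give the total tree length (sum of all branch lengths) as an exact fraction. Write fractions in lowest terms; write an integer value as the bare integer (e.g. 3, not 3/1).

iteration 1: select N,T (d=2, Q=-125); attach at lengths (-7/12, 31/12); label the merged cluster NT
  updated: d(I,NT)=9, d(M,NT)=25/2, d(NT,O)=3, d(NT,P)=8, d(NT,S)=14, d(NT,Z)=14
iteration 2: select I,S (d=10, Q=-101); attach at lengths (5/2, 15/2); label the merged cluster IS
  updated: d(IS,M)=9, d(IS,NT)=13/2, d(IS,O)=17/2, d(IS,P)=6, d(IS,Z)=21/2
iteration 3: select M,P (d=2, Q=-119/2); attach at lengths (59/16, -27/16); label the merged cluster MP
  updated: d(IS,MP)=13/2, d(MP,NT)=37/4, d(MP,O)=5, d(MP,Z)=7
iteration 4: select IS,NT (d=13/2, Q=-181/4); attach at lengths (25/8, 27/8); label the merged cluster INST
  updated: d(INST,MP)=37/8, d(INST,O)=5/2, d(INST,Z)=9
iteration 5: select INST,MP (d=37/8, Q=-47/2); attach at lengths (35/16, 39/16); label the merged cluster IMNPST
  updated: d(IMNPST,O)=23/16, d(IMNPST,Z)=91/16
iteration 6: select IMNPST,O (d=23/16, Q=-81/8); attach at lengths (33/16, -5/8); label the merged cluster IMNOPST
  updated: d(IMNOPST,Z)=29/8
iteration 7: select IMNOPST,Z (d=29/8); attach at lengths (29/16, 29/16); label the merged cluster IMNOPSTZ
final tree: (((((I:5/2,S:15/2):25/8,(N:-7/12,T:31/12):27/8):35/16,(M:59/16,P:-27/16):39/16):33/16,O:-5/8):29/16,Z:29/16)
total length: 483/16

483/16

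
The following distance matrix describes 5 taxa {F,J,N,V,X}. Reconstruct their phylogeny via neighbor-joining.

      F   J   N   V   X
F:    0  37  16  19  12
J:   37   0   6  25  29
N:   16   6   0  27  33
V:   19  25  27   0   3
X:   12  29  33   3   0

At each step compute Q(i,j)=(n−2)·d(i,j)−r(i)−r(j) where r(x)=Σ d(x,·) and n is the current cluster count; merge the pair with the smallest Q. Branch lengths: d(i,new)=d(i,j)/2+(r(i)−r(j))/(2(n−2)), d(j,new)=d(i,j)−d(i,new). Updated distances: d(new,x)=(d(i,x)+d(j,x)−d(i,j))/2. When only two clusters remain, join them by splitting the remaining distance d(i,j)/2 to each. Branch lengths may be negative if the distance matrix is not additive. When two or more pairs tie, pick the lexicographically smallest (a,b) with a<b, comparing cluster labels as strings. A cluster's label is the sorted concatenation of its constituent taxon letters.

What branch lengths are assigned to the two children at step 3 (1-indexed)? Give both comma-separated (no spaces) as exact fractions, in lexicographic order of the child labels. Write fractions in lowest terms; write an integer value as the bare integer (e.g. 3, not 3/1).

step 1: merge (J,N) at d=6, Q=-161; branch lengths J→11/2, N→1/2; new cluster JN
  updated: d(F,JN)=47/2, d(JN,V)=23, d(JN,X)=28
step 2: merge (F,JN) at d=47/2, Q=-82; branch lengths F→27/4, JN→67/4; new cluster FJN
  updated: d(FJN,V)=37/4, d(FJN,X)=33/4
step 3: merge (FJN,V) at d=37/4, Q=-41/2; branch lengths FJN→29/4, V→2; new cluster FJNV
  updated: d(FJNV,X)=1
step 4: merge (FJNV,X) at d=1; branch lengths FJNV→1/2, X→1/2; new cluster FJNVX
final tree: (((F:27/4,(J:11/2,N:1/2):67/4):29/4,V:2):1/2,X:1/2)
total length: 159/4

29/4,2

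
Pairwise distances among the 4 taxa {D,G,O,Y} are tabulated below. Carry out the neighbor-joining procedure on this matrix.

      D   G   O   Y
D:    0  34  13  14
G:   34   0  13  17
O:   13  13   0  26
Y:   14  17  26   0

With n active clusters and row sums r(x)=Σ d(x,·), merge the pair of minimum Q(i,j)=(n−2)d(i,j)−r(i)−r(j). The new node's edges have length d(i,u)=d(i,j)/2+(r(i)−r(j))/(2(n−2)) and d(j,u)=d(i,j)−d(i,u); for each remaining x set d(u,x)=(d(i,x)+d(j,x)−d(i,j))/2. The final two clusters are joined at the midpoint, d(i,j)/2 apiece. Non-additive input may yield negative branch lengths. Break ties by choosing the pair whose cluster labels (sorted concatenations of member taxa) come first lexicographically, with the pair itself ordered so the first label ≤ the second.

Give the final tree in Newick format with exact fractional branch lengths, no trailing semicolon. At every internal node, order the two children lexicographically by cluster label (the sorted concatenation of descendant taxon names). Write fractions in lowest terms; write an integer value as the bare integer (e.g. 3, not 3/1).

(((D:8,Y:6):9,G:19/2):7/4,O:7/4)

iteration 1: select D,Y (d=14, Q=-90); attach at lengths (8, 6); label the merged cluster DY
  updated: d(DY,G)=37/2, d(DY,O)=25/2
iteration 2: select DY,G (d=37/2, Q=-44); attach at lengths (9, 19/2); label the merged cluster DGY
  updated: d(DGY,O)=7/2
iteration 3: select DGY,O (d=7/2); attach at lengths (7/4, 7/4); label the merged cluster DGOY
final tree: (((D:8,Y:6):9,G:19/2):7/4,O:7/4)
total length: 36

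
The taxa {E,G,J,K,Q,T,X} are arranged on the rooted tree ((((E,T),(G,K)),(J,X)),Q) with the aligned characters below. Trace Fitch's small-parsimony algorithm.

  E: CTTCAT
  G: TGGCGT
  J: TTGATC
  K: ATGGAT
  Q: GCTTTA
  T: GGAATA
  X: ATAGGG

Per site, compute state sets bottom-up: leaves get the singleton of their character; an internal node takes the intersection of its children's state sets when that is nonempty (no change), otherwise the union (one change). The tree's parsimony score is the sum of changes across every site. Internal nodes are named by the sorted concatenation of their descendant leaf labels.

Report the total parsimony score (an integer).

ET@0: {C} ∪ {G} = {C,G} (union, +1)
GK@0: {T} ∪ {A} = {A,T} (union, +1)
EGKT@0: {C,G} ∪ {A,T} = {A,C,G,T} (union, +1)
JX@0: {T} ∪ {A} = {A,T} (union, +1)
EGJKTX@0: {A,C,G,T} ∩ {A,T} = {A,T} (intersection, +0)
EGJKQTX@0: {A,T} ∪ {G} = {A,G,T} (union, +1)
ET@1: {T} ∪ {G} = {G,T} (union, +1)
GK@1: {G} ∪ {T} = {G,T} (union, +1)
EGKT@1: {G,T} ∩ {G,T} = {G,T} (intersection, +0)
JX@1: {T} ∩ {T} = {T} (intersection, +0)
EGJKTX@1: {G,T} ∩ {T} = {T} (intersection, +0)
EGJKQTX@1: {T} ∪ {C} = {C,T} (union, +1)
ET@2: {T} ∪ {A} = {A,T} (union, +1)
GK@2: {G} ∩ {G} = {G} (intersection, +0)
EGKT@2: {A,T} ∪ {G} = {A,G,T} (union, +1)
JX@2: {G} ∪ {A} = {A,G} (union, +1)
EGJKTX@2: {A,G,T} ∩ {A,G} = {A,G} (intersection, +0)
EGJKQTX@2: {A,G} ∪ {T} = {A,G,T} (union, +1)
ET@3: {C} ∪ {A} = {A,C} (union, +1)
GK@3: {C} ∪ {G} = {C,G} (union, +1)
EGKT@3: {A,C} ∩ {C,G} = {C} (intersection, +0)
JX@3: {A} ∪ {G} = {A,G} (union, +1)
EGJKTX@3: {C} ∪ {A,G} = {A,C,G} (union, +1)
EGJKQTX@3: {A,C,G} ∪ {T} = {A,C,G,T} (union, +1)
ET@4: {A} ∪ {T} = {A,T} (union, +1)
GK@4: {G} ∪ {A} = {A,G} (union, +1)
EGKT@4: {A,T} ∩ {A,G} = {A} (intersection, +0)
JX@4: {T} ∪ {G} = {G,T} (union, +1)
EGJKTX@4: {A} ∪ {G,T} = {A,G,T} (union, +1)
EGJKQTX@4: {A,G,T} ∩ {T} = {T} (intersection, +0)
ET@5: {T} ∪ {A} = {A,T} (union, +1)
GK@5: {T} ∩ {T} = {T} (intersection, +0)
EGKT@5: {A,T} ∩ {T} = {T} (intersection, +0)
JX@5: {C} ∪ {G} = {C,G} (union, +1)
EGJKTX@5: {T} ∪ {C,G} = {C,G,T} (union, +1)
EGJKQTX@5: {C,G,T} ∪ {A} = {A,C,G,T} (union, +1)
per-site changes: [5, 3, 4, 5, 4, 4]; total = 25

25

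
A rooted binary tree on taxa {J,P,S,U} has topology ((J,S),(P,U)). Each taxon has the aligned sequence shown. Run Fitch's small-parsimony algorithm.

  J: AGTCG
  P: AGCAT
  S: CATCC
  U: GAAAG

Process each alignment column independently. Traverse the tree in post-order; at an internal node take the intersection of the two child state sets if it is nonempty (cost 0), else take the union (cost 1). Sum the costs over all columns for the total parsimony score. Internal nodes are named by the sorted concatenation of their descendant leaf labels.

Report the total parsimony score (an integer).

[col 0] JS: children J:{A}, S:{C} ∪→ {A,C}; cost 1
[col 0] PU: children P:{A}, U:{G} ∪→ {A,G}; cost 1
[col 0] JPSU: children JS:{A,C}, PU:{A,G} ∩→ {A}; cost 0
[col 1] JS: children J:{G}, S:{A} ∪→ {A,G}; cost 1
[col 1] PU: children P:{G}, U:{A} ∪→ {A,G}; cost 1
[col 1] JPSU: children JS:{A,G}, PU:{A,G} ∩→ {A,G}; cost 0
[col 2] JS: children J:{T}, S:{T} ∩→ {T}; cost 0
[col 2] PU: children P:{C}, U:{A} ∪→ {A,C}; cost 1
[col 2] JPSU: children JS:{T}, PU:{A,C} ∪→ {A,C,T}; cost 1
[col 3] JS: children J:{C}, S:{C} ∩→ {C}; cost 0
[col 3] PU: children P:{A}, U:{A} ∩→ {A}; cost 0
[col 3] JPSU: children JS:{C}, PU:{A} ∪→ {A,C}; cost 1
[col 4] JS: children J:{G}, S:{C} ∪→ {C,G}; cost 1
[col 4] PU: children P:{T}, U:{G} ∪→ {G,T}; cost 1
[col 4] JPSU: children JS:{C,G}, PU:{G,T} ∩→ {G}; cost 0
per-site changes: [2, 2, 2, 1, 2]; total = 9

9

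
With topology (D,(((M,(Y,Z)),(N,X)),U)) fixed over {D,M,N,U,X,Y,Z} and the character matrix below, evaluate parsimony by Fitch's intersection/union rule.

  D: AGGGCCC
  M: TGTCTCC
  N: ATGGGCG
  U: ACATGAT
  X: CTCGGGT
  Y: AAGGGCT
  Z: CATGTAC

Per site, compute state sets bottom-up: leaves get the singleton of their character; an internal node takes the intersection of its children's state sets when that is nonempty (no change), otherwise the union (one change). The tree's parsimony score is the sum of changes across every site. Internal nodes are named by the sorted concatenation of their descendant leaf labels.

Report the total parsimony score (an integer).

site 0, node YZ: Y={A} ∪ Z={C} → {A,C} (+1)
site 0, node MYZ: M={T} ∪ YZ={A,C} → {A,C,T} (+1)
site 0, node NX: N={A} ∪ X={C} → {A,C} (+1)
site 0, node MNXYZ: MYZ={A,C,T} ∩ NX={A,C} → {A,C} (+0)
site 0, node MNUXYZ: MNXYZ={A,C} ∩ U={A} → {A} (+0)
site 0, node DMNUXYZ: D={A} ∩ MNUXYZ={A} → {A} (+0)
site 1, node YZ: Y={A} ∩ Z={A} → {A} (+0)
site 1, node MYZ: M={G} ∪ YZ={A} → {A,G} (+1)
site 1, node NX: N={T} ∩ X={T} → {T} (+0)
site 1, node MNXYZ: MYZ={A,G} ∪ NX={T} → {A,G,T} (+1)
site 1, node MNUXYZ: MNXYZ={A,G,T} ∪ U={C} → {A,C,G,T} (+1)
site 1, node DMNUXYZ: D={G} ∩ MNUXYZ={A,C,G,T} → {G} (+0)
site 2, node YZ: Y={G} ∪ Z={T} → {G,T} (+1)
site 2, node MYZ: M={T} ∩ YZ={G,T} → {T} (+0)
site 2, node NX: N={G} ∪ X={C} → {C,G} (+1)
site 2, node MNXYZ: MYZ={T} ∪ NX={C,G} → {C,G,T} (+1)
site 2, node MNUXYZ: MNXYZ={C,G,T} ∪ U={A} → {A,C,G,T} (+1)
site 2, node DMNUXYZ: D={G} ∩ MNUXYZ={A,C,G,T} → {G} (+0)
site 3, node YZ: Y={G} ∩ Z={G} → {G} (+0)
site 3, node MYZ: M={C} ∪ YZ={G} → {C,G} (+1)
site 3, node NX: N={G} ∩ X={G} → {G} (+0)
site 3, node MNXYZ: MYZ={C,G} ∩ NX={G} → {G} (+0)
site 3, node MNUXYZ: MNXYZ={G} ∪ U={T} → {G,T} (+1)
site 3, node DMNUXYZ: D={G} ∩ MNUXYZ={G,T} → {G} (+0)
site 4, node YZ: Y={G} ∪ Z={T} → {G,T} (+1)
site 4, node MYZ: M={T} ∩ YZ={G,T} → {T} (+0)
site 4, node NX: N={G} ∩ X={G} → {G} (+0)
site 4, node MNXYZ: MYZ={T} ∪ NX={G} → {G,T} (+1)
site 4, node MNUXYZ: MNXYZ={G,T} ∩ U={G} → {G} (+0)
site 4, node DMNUXYZ: D={C} ∪ MNUXYZ={G} → {C,G} (+1)
site 5, node YZ: Y={C} ∪ Z={A} → {A,C} (+1)
site 5, node MYZ: M={C} ∩ YZ={A,C} → {C} (+0)
site 5, node NX: N={C} ∪ X={G} → {C,G} (+1)
site 5, node MNXYZ: MYZ={C} ∩ NX={C,G} → {C} (+0)
site 5, node MNUXYZ: MNXYZ={C} ∪ U={A} → {A,C} (+1)
site 5, node DMNUXYZ: D={C} ∩ MNUXYZ={A,C} → {C} (+0)
site 6, node YZ: Y={T} ∪ Z={C} → {C,T} (+1)
site 6, node MYZ: M={C} ∩ YZ={C,T} → {C} (+0)
site 6, node NX: N={G} ∪ X={T} → {G,T} (+1)
site 6, node MNXYZ: MYZ={C} ∪ NX={G,T} → {C,G,T} (+1)
site 6, node MNUXYZ: MNXYZ={C,G,T} ∩ U={T} → {T} (+0)
site 6, node DMNUXYZ: D={C} ∪ MNUXYZ={T} → {C,T} (+1)
per-site changes: [3, 3, 4, 2, 3, 3, 4]; total = 22

22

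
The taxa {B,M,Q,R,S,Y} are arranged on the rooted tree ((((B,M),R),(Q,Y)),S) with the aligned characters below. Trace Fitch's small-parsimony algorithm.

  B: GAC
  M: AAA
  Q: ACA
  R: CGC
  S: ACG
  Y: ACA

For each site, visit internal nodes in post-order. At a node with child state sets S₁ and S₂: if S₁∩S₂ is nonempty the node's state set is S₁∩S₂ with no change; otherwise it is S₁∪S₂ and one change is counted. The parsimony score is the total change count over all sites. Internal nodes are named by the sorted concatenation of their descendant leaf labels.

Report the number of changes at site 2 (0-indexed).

BM@0: {G} ∪ {A} = {A,G} (union, +1)
BMR@0: {A,G} ∪ {C} = {A,C,G} (union, +1)
QY@0: {A} ∩ {A} = {A} (intersection, +0)
BMQRY@0: {A,C,G} ∩ {A} = {A} (intersection, +0)
BMQRSY@0: {A} ∩ {A} = {A} (intersection, +0)
BM@1: {A} ∩ {A} = {A} (intersection, +0)
BMR@1: {A} ∪ {G} = {A,G} (union, +1)
QY@1: {C} ∩ {C} = {C} (intersection, +0)
BMQRY@1: {A,G} ∪ {C} = {A,C,G} (union, +1)
BMQRSY@1: {A,C,G} ∩ {C} = {C} (intersection, +0)
BM@2: {C} ∪ {A} = {A,C} (union, +1)
BMR@2: {A,C} ∩ {C} = {C} (intersection, +0)
QY@2: {A} ∩ {A} = {A} (intersection, +0)
BMQRY@2: {C} ∪ {A} = {A,C} (union, +1)
BMQRSY@2: {A,C} ∪ {G} = {A,C,G} (union, +1)
per-site changes: [2, 2, 3]; total = 7

3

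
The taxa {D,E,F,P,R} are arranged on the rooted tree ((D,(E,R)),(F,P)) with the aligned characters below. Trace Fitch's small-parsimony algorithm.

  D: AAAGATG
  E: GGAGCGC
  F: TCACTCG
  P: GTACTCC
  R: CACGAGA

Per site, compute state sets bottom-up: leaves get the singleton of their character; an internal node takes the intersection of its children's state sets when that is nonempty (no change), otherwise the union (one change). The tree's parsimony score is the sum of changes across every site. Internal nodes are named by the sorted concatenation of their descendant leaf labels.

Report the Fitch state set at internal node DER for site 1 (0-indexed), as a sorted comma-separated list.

A

[col 0] ER: children E:{G}, R:{C} ∪→ {C,G}; cost 1
[col 0] DER: children D:{A}, ER:{C,G} ∪→ {A,C,G}; cost 1
[col 0] FP: children F:{T}, P:{G} ∪→ {G,T}; cost 1
[col 0] DEFPR: children DER:{A,C,G}, FP:{G,T} ∩→ {G}; cost 0
[col 1] ER: children E:{G}, R:{A} ∪→ {A,G}; cost 1
[col 1] DER: children D:{A}, ER:{A,G} ∩→ {A}; cost 0
[col 1] FP: children F:{C}, P:{T} ∪→ {C,T}; cost 1
[col 1] DEFPR: children DER:{A}, FP:{C,T} ∪→ {A,C,T}; cost 1
[col 2] ER: children E:{A}, R:{C} ∪→ {A,C}; cost 1
[col 2] DER: children D:{A}, ER:{A,C} ∩→ {A}; cost 0
[col 2] FP: children F:{A}, P:{A} ∩→ {A}; cost 0
[col 2] DEFPR: children DER:{A}, FP:{A} ∩→ {A}; cost 0
[col 3] ER: children E:{G}, R:{G} ∩→ {G}; cost 0
[col 3] DER: children D:{G}, ER:{G} ∩→ {G}; cost 0
[col 3] FP: children F:{C}, P:{C} ∩→ {C}; cost 0
[col 3] DEFPR: children DER:{G}, FP:{C} ∪→ {C,G}; cost 1
[col 4] ER: children E:{C}, R:{A} ∪→ {A,C}; cost 1
[col 4] DER: children D:{A}, ER:{A,C} ∩→ {A}; cost 0
[col 4] FP: children F:{T}, P:{T} ∩→ {T}; cost 0
[col 4] DEFPR: children DER:{A}, FP:{T} ∪→ {A,T}; cost 1
[col 5] ER: children E:{G}, R:{G} ∩→ {G}; cost 0
[col 5] DER: children D:{T}, ER:{G} ∪→ {G,T}; cost 1
[col 5] FP: children F:{C}, P:{C} ∩→ {C}; cost 0
[col 5] DEFPR: children DER:{G,T}, FP:{C} ∪→ {C,G,T}; cost 1
[col 6] ER: children E:{C}, R:{A} ∪→ {A,C}; cost 1
[col 6] DER: children D:{G}, ER:{A,C} ∪→ {A,C,G}; cost 1
[col 6] FP: children F:{G}, P:{C} ∪→ {C,G}; cost 1
[col 6] DEFPR: children DER:{A,C,G}, FP:{C,G} ∩→ {C,G}; cost 0
per-site changes: [3, 3, 1, 1, 2, 2, 3]; total = 15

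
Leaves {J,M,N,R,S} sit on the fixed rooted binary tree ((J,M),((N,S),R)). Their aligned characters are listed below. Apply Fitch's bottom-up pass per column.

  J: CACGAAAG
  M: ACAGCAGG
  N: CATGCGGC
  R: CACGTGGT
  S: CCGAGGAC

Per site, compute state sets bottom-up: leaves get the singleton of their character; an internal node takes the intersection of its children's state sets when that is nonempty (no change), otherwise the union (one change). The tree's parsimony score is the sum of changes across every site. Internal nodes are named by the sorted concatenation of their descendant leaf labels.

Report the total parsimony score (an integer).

15

[col 0] JM: children J:{C}, M:{A} ∪→ {A,C}; cost 1
[col 0] NS: children N:{C}, S:{C} ∩→ {C}; cost 0
[col 0] NRS: children NS:{C}, R:{C} ∩→ {C}; cost 0
[col 0] JMNRS: children JM:{A,C}, NRS:{C} ∩→ {C}; cost 0
[col 1] JM: children J:{A}, M:{C} ∪→ {A,C}; cost 1
[col 1] NS: children N:{A}, S:{C} ∪→ {A,C}; cost 1
[col 1] NRS: children NS:{A,C}, R:{A} ∩→ {A}; cost 0
[col 1] JMNRS: children JM:{A,C}, NRS:{A} ∩→ {A}; cost 0
[col 2] JM: children J:{C}, M:{A} ∪→ {A,C}; cost 1
[col 2] NS: children N:{T}, S:{G} ∪→ {G,T}; cost 1
[col 2] NRS: children NS:{G,T}, R:{C} ∪→ {C,G,T}; cost 1
[col 2] JMNRS: children JM:{A,C}, NRS:{C,G,T} ∩→ {C}; cost 0
[col 3] JM: children J:{G}, M:{G} ∩→ {G}; cost 0
[col 3] NS: children N:{G}, S:{A} ∪→ {A,G}; cost 1
[col 3] NRS: children NS:{A,G}, R:{G} ∩→ {G}; cost 0
[col 3] JMNRS: children JM:{G}, NRS:{G} ∩→ {G}; cost 0
[col 4] JM: children J:{A}, M:{C} ∪→ {A,C}; cost 1
[col 4] NS: children N:{C}, S:{G} ∪→ {C,G}; cost 1
[col 4] NRS: children NS:{C,G}, R:{T} ∪→ {C,G,T}; cost 1
[col 4] JMNRS: children JM:{A,C}, NRS:{C,G,T} ∩→ {C}; cost 0
[col 5] JM: children J:{A}, M:{A} ∩→ {A}; cost 0
[col 5] NS: children N:{G}, S:{G} ∩→ {G}; cost 0
[col 5] NRS: children NS:{G}, R:{G} ∩→ {G}; cost 0
[col 5] JMNRS: children JM:{A}, NRS:{G} ∪→ {A,G}; cost 1
[col 6] JM: children J:{A}, M:{G} ∪→ {A,G}; cost 1
[col 6] NS: children N:{G}, S:{A} ∪→ {A,G}; cost 1
[col 6] NRS: children NS:{A,G}, R:{G} ∩→ {G}; cost 0
[col 6] JMNRS: children JM:{A,G}, NRS:{G} ∩→ {G}; cost 0
[col 7] JM: children J:{G}, M:{G} ∩→ {G}; cost 0
[col 7] NS: children N:{C}, S:{C} ∩→ {C}; cost 0
[col 7] NRS: children NS:{C}, R:{T} ∪→ {C,T}; cost 1
[col 7] JMNRS: children JM:{G}, NRS:{C,T} ∪→ {C,G,T}; cost 1
per-site changes: [1, 2, 3, 1, 3, 1, 2, 2]; total = 15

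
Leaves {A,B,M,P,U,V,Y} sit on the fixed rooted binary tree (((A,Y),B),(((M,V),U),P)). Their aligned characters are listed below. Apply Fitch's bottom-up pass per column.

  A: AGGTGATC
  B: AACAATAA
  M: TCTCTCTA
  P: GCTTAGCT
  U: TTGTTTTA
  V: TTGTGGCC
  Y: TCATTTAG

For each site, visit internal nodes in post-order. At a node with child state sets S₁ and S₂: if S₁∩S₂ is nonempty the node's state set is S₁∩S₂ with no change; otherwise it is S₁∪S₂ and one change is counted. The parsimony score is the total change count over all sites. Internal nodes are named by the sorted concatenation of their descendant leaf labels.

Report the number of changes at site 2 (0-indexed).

4

AY@0: {A} ∪ {T} = {A,T} (union, +1)
ABY@0: {A,T} ∩ {A} = {A} (intersection, +0)
MV@0: {T} ∩ {T} = {T} (intersection, +0)
MUV@0: {T} ∩ {T} = {T} (intersection, +0)
MPUV@0: {T} ∪ {G} = {G,T} (union, +1)
ABMPUVY@0: {A} ∪ {G,T} = {A,G,T} (union, +1)
AY@1: {G} ∪ {C} = {C,G} (union, +1)
ABY@1: {C,G} ∪ {A} = {A,C,G} (union, +1)
MV@1: {C} ∪ {T} = {C,T} (union, +1)
MUV@1: {C,T} ∩ {T} = {T} (intersection, +0)
MPUV@1: {T} ∪ {C} = {C,T} (union, +1)
ABMPUVY@1: {A,C,G} ∩ {C,T} = {C} (intersection, +0)
AY@2: {G} ∪ {A} = {A,G} (union, +1)
ABY@2: {A,G} ∪ {C} = {A,C,G} (union, +1)
MV@2: {T} ∪ {G} = {G,T} (union, +1)
MUV@2: {G,T} ∩ {G} = {G} (intersection, +0)
MPUV@2: {G} ∪ {T} = {G,T} (union, +1)
ABMPUVY@2: {A,C,G} ∩ {G,T} = {G} (intersection, +0)
AY@3: {T} ∩ {T} = {T} (intersection, +0)
ABY@3: {T} ∪ {A} = {A,T} (union, +1)
MV@3: {C} ∪ {T} = {C,T} (union, +1)
MUV@3: {C,T} ∩ {T} = {T} (intersection, +0)
MPUV@3: {T} ∩ {T} = {T} (intersection, +0)
ABMPUVY@3: {A,T} ∩ {T} = {T} (intersection, +0)
AY@4: {G} ∪ {T} = {G,T} (union, +1)
ABY@4: {G,T} ∪ {A} = {A,G,T} (union, +1)
MV@4: {T} ∪ {G} = {G,T} (union, +1)
MUV@4: {G,T} ∩ {T} = {T} (intersection, +0)
MPUV@4: {T} ∪ {A} = {A,T} (union, +1)
ABMPUVY@4: {A,G,T} ∩ {A,T} = {A,T} (intersection, +0)
AY@5: {A} ∪ {T} = {A,T} (union, +1)
ABY@5: {A,T} ∩ {T} = {T} (intersection, +0)
MV@5: {C} ∪ {G} = {C,G} (union, +1)
MUV@5: {C,G} ∪ {T} = {C,G,T} (union, +1)
MPUV@5: {C,G,T} ∩ {G} = {G} (intersection, +0)
ABMPUVY@5: {T} ∪ {G} = {G,T} (union, +1)
AY@6: {T} ∪ {A} = {A,T} (union, +1)
ABY@6: {A,T} ∩ {A} = {A} (intersection, +0)
MV@6: {T} ∪ {C} = {C,T} (union, +1)
MUV@6: {C,T} ∩ {T} = {T} (intersection, +0)
MPUV@6: {T} ∪ {C} = {C,T} (union, +1)
ABMPUVY@6: {A} ∪ {C,T} = {A,C,T} (union, +1)
AY@7: {C} ∪ {G} = {C,G} (union, +1)
ABY@7: {C,G} ∪ {A} = {A,C,G} (union, +1)
MV@7: {A} ∪ {C} = {A,C} (union, +1)
MUV@7: {A,C} ∩ {A} = {A} (intersection, +0)
MPUV@7: {A} ∪ {T} = {A,T} (union, +1)
ABMPUVY@7: {A,C,G} ∩ {A,T} = {A} (intersection, +0)
per-site changes: [3, 4, 4, 2, 4, 4, 4, 4]; total = 29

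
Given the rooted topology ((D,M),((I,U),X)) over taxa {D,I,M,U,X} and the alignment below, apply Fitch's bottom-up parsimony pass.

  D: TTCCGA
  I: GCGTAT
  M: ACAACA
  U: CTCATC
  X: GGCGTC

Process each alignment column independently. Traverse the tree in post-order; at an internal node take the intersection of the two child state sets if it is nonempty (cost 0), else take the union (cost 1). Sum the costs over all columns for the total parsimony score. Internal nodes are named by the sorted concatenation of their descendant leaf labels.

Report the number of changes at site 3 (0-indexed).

DM@0: {T} ∪ {A} = {A,T} (union, +1)
IU@0: {G} ∪ {C} = {C,G} (union, +1)
IUX@0: {C,G} ∩ {G} = {G} (intersection, +0)
DIMUX@0: {A,T} ∪ {G} = {A,G,T} (union, +1)
DM@1: {T} ∪ {C} = {C,T} (union, +1)
IU@1: {C} ∪ {T} = {C,T} (union, +1)
IUX@1: {C,T} ∪ {G} = {C,G,T} (union, +1)
DIMUX@1: {C,T} ∩ {C,G,T} = {C,T} (intersection, +0)
DM@2: {C} ∪ {A} = {A,C} (union, +1)
IU@2: {G} ∪ {C} = {C,G} (union, +1)
IUX@2: {C,G} ∩ {C} = {C} (intersection, +0)
DIMUX@2: {A,C} ∩ {C} = {C} (intersection, +0)
DM@3: {C} ∪ {A} = {A,C} (union, +1)
IU@3: {T} ∪ {A} = {A,T} (union, +1)
IUX@3: {A,T} ∪ {G} = {A,G,T} (union, +1)
DIMUX@3: {A,C} ∩ {A,G,T} = {A} (intersection, +0)
DM@4: {G} ∪ {C} = {C,G} (union, +1)
IU@4: {A} ∪ {T} = {A,T} (union, +1)
IUX@4: {A,T} ∩ {T} = {T} (intersection, +0)
DIMUX@4: {C,G} ∪ {T} = {C,G,T} (union, +1)
DM@5: {A} ∩ {A} = {A} (intersection, +0)
IU@5: {T} ∪ {C} = {C,T} (union, +1)
IUX@5: {C,T} ∩ {C} = {C} (intersection, +0)
DIMUX@5: {A} ∪ {C} = {A,C} (union, +1)
per-site changes: [3, 3, 2, 3, 3, 2]; total = 16

3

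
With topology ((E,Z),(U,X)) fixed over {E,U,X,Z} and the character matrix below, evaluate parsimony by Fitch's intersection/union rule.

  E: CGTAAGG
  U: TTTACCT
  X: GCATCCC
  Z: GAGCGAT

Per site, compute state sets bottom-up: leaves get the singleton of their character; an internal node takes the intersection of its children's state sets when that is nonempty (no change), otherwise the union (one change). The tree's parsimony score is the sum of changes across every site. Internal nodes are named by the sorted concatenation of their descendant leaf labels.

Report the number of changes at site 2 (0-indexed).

2

[col 0] EZ: children E:{C}, Z:{G} ∪→ {C,G}; cost 1
[col 0] UX: children U:{T}, X:{G} ∪→ {G,T}; cost 1
[col 0] EUXZ: children EZ:{C,G}, UX:{G,T} ∩→ {G}; cost 0
[col 1] EZ: children E:{G}, Z:{A} ∪→ {A,G}; cost 1
[col 1] UX: children U:{T}, X:{C} ∪→ {C,T}; cost 1
[col 1] EUXZ: children EZ:{A,G}, UX:{C,T} ∪→ {A,C,G,T}; cost 1
[col 2] EZ: children E:{T}, Z:{G} ∪→ {G,T}; cost 1
[col 2] UX: children U:{T}, X:{A} ∪→ {A,T}; cost 1
[col 2] EUXZ: children EZ:{G,T}, UX:{A,T} ∩→ {T}; cost 0
[col 3] EZ: children E:{A}, Z:{C} ∪→ {A,C}; cost 1
[col 3] UX: children U:{A}, X:{T} ∪→ {A,T}; cost 1
[col 3] EUXZ: children EZ:{A,C}, UX:{A,T} ∩→ {A}; cost 0
[col 4] EZ: children E:{A}, Z:{G} ∪→ {A,G}; cost 1
[col 4] UX: children U:{C}, X:{C} ∩→ {C}; cost 0
[col 4] EUXZ: children EZ:{A,G}, UX:{C} ∪→ {A,C,G}; cost 1
[col 5] EZ: children E:{G}, Z:{A} ∪→ {A,G}; cost 1
[col 5] UX: children U:{C}, X:{C} ∩→ {C}; cost 0
[col 5] EUXZ: children EZ:{A,G}, UX:{C} ∪→ {A,C,G}; cost 1
[col 6] EZ: children E:{G}, Z:{T} ∪→ {G,T}; cost 1
[col 6] UX: children U:{T}, X:{C} ∪→ {C,T}; cost 1
[col 6] EUXZ: children EZ:{G,T}, UX:{C,T} ∩→ {T}; cost 0
per-site changes: [2, 3, 2, 2, 2, 2, 2]; total = 15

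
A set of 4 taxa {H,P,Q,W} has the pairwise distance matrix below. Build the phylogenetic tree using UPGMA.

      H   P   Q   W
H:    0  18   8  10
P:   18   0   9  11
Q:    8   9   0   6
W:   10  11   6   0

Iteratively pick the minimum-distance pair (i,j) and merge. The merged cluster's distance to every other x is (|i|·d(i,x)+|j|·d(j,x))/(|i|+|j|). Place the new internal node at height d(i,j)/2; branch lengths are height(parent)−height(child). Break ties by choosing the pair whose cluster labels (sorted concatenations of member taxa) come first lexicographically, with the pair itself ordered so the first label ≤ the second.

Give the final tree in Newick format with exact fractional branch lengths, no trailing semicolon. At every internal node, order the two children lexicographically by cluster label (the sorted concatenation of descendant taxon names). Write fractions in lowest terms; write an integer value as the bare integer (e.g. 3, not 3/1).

((H:9/2,(Q:3,W:3):3/2):11/6,P:19/3)

iteration 1: select Q,W (d=6); attach at lengths (3, 3); label the merged cluster QW
  updated: d(H,QW)=9, d(P,QW)=10
iteration 2: select H,QW (d=9); attach at lengths (9/2, 3/2); label the merged cluster HQW
  updated: d(HQW,P)=38/3
iteration 3: select HQW,P (d=38/3); attach at lengths (11/6, 19/3); label the merged cluster HPQW
final tree: ((H:9/2,(Q:3,W:3):3/2):11/6,P:19/3)
total length: 121/6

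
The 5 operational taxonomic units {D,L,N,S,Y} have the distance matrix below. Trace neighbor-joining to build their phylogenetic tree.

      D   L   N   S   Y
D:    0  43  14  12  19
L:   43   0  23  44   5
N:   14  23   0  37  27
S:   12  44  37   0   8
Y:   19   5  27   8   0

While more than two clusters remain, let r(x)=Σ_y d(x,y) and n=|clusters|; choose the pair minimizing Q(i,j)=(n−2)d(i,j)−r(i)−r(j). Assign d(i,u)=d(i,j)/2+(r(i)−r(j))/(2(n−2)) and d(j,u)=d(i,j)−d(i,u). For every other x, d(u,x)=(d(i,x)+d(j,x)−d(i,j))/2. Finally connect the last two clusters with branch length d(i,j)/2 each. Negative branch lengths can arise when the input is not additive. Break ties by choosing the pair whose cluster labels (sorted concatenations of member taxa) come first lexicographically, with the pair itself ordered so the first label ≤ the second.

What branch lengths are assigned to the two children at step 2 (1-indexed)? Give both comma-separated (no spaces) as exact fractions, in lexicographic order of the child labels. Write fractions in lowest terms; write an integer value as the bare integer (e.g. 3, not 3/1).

3/2,21/2

iteration 1: select L,Y (d=5, Q=-159); attach at lengths (71/6, -41/6); label the merged cluster LY
  updated: d(D,LY)=57/2, d(LY,N)=45/2, d(LY,S)=47/2
iteration 2: select D,S (d=12, Q=-103); attach at lengths (3/2, 21/2); label the merged cluster DS
  updated: d(DS,LY)=20, d(DS,N)=39/2
iteration 3: select DS,LY (d=20, Q=-62); attach at lengths (17/2, 23/2); label the merged cluster DLSY
  updated: d(DLSY,N)=11
iteration 4: select DLSY,N (d=11); attach at lengths (11/2, 11/2); label the merged cluster DLNSY
final tree: (((D:3/2,S:21/2):17/2,(L:71/6,Y:-41/6):23/2):11/2,N:11/2)
total length: 48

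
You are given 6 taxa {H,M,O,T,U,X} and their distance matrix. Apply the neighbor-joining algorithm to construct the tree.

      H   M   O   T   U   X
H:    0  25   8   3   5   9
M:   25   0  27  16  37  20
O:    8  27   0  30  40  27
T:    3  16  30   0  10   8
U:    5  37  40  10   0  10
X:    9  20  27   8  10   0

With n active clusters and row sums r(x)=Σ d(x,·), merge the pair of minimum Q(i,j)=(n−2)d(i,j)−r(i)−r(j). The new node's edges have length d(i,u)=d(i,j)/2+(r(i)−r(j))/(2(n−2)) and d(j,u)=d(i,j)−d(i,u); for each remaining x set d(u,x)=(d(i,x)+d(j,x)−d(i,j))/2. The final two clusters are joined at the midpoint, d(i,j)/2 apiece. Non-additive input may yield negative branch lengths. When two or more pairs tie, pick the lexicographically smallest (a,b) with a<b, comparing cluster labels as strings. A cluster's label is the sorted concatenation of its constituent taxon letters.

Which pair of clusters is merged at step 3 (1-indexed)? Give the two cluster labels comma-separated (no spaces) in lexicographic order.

iteration 1: select H,O (d=8, Q=-150); attach at lengths (-25/4, 57/4); label the merged cluster HO
  updated: d(HO,M)=22, d(HO,T)=25/2, d(HO,U)=37/2, d(HO,X)=14
iteration 2: select U,X (d=10, Q=-195/2); attach at lengths (107/12, 13/12); label the merged cluster UX
  updated: d(HO,UX)=45/4, d(M,UX)=47/2, d(T,UX)=4
iteration 3: select HO,M (d=22, Q=-253/4); attach at lengths (113/16, 239/16); label the merged cluster HMO
  updated: d(HMO,T)=13/4, d(HMO,UX)=51/8
iteration 4: select HMO,T (d=13/4, Q=-109/8); attach at lengths (45/16, 7/16); label the merged cluster HMOT
  updated: d(HMOT,UX)=57/16
iteration 5: select HMOT,UX (d=57/16); attach at lengths (57/32, 57/32); label the merged cluster HMOTUX
final tree: ((((H:-25/4,O:57/4):113/16,M:239/16):45/16,T:7/16):57/32,(U:107/12,X:13/12):57/32)
total length: 749/16

HO,M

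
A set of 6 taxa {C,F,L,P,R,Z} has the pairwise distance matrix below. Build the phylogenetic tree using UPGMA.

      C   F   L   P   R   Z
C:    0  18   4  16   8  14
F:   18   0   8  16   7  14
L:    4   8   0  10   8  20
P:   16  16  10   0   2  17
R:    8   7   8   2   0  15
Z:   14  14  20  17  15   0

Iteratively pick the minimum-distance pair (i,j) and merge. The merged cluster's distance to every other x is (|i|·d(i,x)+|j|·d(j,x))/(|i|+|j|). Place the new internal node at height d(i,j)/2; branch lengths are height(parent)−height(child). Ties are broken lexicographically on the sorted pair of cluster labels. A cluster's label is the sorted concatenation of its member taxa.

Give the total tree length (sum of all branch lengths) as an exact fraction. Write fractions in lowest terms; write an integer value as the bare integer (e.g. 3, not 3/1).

1. join P+R (d=2) ⇒ PR; edges |P|=1, |R|=1
  updated: d(C,PR)=12, d(F,PR)=23/2, d(L,PR)=9, d(PR,Z)=16
2. join C+L (d=4) ⇒ CL; edges |C|=2, |L|=2
  updated: d(CL,F)=13, d(CL,PR)=21/2, d(CL,Z)=17
3. join CL+PR (d=21/2) ⇒ CLPR; edges |CL|=13/4, |PR|=17/4
  updated: d(CLPR,F)=49/4, d(CLPR,Z)=33/2
4. join CLPR+F (d=49/4) ⇒ CFLPR; edges |CLPR|=7/8, |F|=49/8
  updated: d(CFLPR,Z)=16
5. join CFLPR+Z (d=16) ⇒ CFLPRZ; edges |CFLPR|=15/8, |Z|=8
final tree: ((((C:2,L:2):13/4,(P:1,R:1):17/4):7/8,F:49/8):15/8,Z:8)
total length: 243/8

243/8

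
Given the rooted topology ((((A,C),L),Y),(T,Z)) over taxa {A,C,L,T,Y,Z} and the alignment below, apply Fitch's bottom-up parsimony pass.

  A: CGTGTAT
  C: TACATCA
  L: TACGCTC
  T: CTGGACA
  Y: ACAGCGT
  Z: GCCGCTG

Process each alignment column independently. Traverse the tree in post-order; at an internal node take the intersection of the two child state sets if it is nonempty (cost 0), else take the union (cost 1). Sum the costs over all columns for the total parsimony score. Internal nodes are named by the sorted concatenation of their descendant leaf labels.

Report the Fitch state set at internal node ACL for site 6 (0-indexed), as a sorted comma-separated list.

[col 0] AC: children A:{C}, C:{T} ∪→ {C,T}; cost 1
[col 0] ACL: children AC:{C,T}, L:{T} ∩→ {T}; cost 0
[col 0] ACLY: children ACL:{T}, Y:{A} ∪→ {A,T}; cost 1
[col 0] TZ: children T:{C}, Z:{G} ∪→ {C,G}; cost 1
[col 0] ACLTYZ: children ACLY:{A,T}, TZ:{C,G} ∪→ {A,C,G,T}; cost 1
[col 1] AC: children A:{G}, C:{A} ∪→ {A,G}; cost 1
[col 1] ACL: children AC:{A,G}, L:{A} ∩→ {A}; cost 0
[col 1] ACLY: children ACL:{A}, Y:{C} ∪→ {A,C}; cost 1
[col 1] TZ: children T:{T}, Z:{C} ∪→ {C,T}; cost 1
[col 1] ACLTYZ: children ACLY:{A,C}, TZ:{C,T} ∩→ {C}; cost 0
[col 2] AC: children A:{T}, C:{C} ∪→ {C,T}; cost 1
[col 2] ACL: children AC:{C,T}, L:{C} ∩→ {C}; cost 0
[col 2] ACLY: children ACL:{C}, Y:{A} ∪→ {A,C}; cost 1
[col 2] TZ: children T:{G}, Z:{C} ∪→ {C,G}; cost 1
[col 2] ACLTYZ: children ACLY:{A,C}, TZ:{C,G} ∩→ {C}; cost 0
[col 3] AC: children A:{G}, C:{A} ∪→ {A,G}; cost 1
[col 3] ACL: children AC:{A,G}, L:{G} ∩→ {G}; cost 0
[col 3] ACLY: children ACL:{G}, Y:{G} ∩→ {G}; cost 0
[col 3] TZ: children T:{G}, Z:{G} ∩→ {G}; cost 0
[col 3] ACLTYZ: children ACLY:{G}, TZ:{G} ∩→ {G}; cost 0
[col 4] AC: children A:{T}, C:{T} ∩→ {T}; cost 0
[col 4] ACL: children AC:{T}, L:{C} ∪→ {C,T}; cost 1
[col 4] ACLY: children ACL:{C,T}, Y:{C} ∩→ {C}; cost 0
[col 4] TZ: children T:{A}, Z:{C} ∪→ {A,C}; cost 1
[col 4] ACLTYZ: children ACLY:{C}, TZ:{A,C} ∩→ {C}; cost 0
[col 5] AC: children A:{A}, C:{C} ∪→ {A,C}; cost 1
[col 5] ACL: children AC:{A,C}, L:{T} ∪→ {A,C,T}; cost 1
[col 5] ACLY: children ACL:{A,C,T}, Y:{G} ∪→ {A,C,G,T}; cost 1
[col 5] TZ: children T:{C}, Z:{T} ∪→ {C,T}; cost 1
[col 5] ACLTYZ: children ACLY:{A,C,G,T}, TZ:{C,T} ∩→ {C,T}; cost 0
[col 6] AC: children A:{T}, C:{A} ∪→ {A,T}; cost 1
[col 6] ACL: children AC:{A,T}, L:{C} ∪→ {A,C,T}; cost 1
[col 6] ACLY: children ACL:{A,C,T}, Y:{T} ∩→ {T}; cost 0
[col 6] TZ: children T:{A}, Z:{G} ∪→ {A,G}; cost 1
[col 6] ACLTYZ: children ACLY:{T}, TZ:{A,G} ∪→ {A,G,T}; cost 1
per-site changes: [4, 3, 3, 1, 2, 4, 4]; total = 21

A,C,T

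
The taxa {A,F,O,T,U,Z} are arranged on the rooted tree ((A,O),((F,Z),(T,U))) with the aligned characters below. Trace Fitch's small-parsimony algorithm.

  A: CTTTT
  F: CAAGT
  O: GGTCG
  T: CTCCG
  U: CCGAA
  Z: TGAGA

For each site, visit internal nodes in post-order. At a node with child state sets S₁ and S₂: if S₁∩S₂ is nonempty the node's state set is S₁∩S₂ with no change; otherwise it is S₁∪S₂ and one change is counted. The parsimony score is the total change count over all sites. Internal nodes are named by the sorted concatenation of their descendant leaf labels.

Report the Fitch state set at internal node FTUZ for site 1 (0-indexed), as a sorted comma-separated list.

site 0, node AO: A={C} ∪ O={G} → {C,G} (+1)
site 0, node FZ: F={C} ∪ Z={T} → {C,T} (+1)
site 0, node TU: T={C} ∩ U={C} → {C} (+0)
site 0, node FTUZ: FZ={C,T} ∩ TU={C} → {C} (+0)
site 0, node AFOTUZ: AO={C,G} ∩ FTUZ={C} → {C} (+0)
site 1, node AO: A={T} ∪ O={G} → {G,T} (+1)
site 1, node FZ: F={A} ∪ Z={G} → {A,G} (+1)
site 1, node TU: T={T} ∪ U={C} → {C,T} (+1)
site 1, node FTUZ: FZ={A,G} ∪ TU={C,T} → {A,C,G,T} (+1)
site 1, node AFOTUZ: AO={G,T} ∩ FTUZ={A,C,G,T} → {G,T} (+0)
site 2, node AO: A={T} ∩ O={T} → {T} (+0)
site 2, node FZ: F={A} ∩ Z={A} → {A} (+0)
site 2, node TU: T={C} ∪ U={G} → {C,G} (+1)
site 2, node FTUZ: FZ={A} ∪ TU={C,G} → {A,C,G} (+1)
site 2, node AFOTUZ: AO={T} ∪ FTUZ={A,C,G} → {A,C,G,T} (+1)
site 3, node AO: A={T} ∪ O={C} → {C,T} (+1)
site 3, node FZ: F={G} ∩ Z={G} → {G} (+0)
site 3, node TU: T={C} ∪ U={A} → {A,C} (+1)
site 3, node FTUZ: FZ={G} ∪ TU={A,C} → {A,C,G} (+1)
site 3, node AFOTUZ: AO={C,T} ∩ FTUZ={A,C,G} → {C} (+0)
site 4, node AO: A={T} ∪ O={G} → {G,T} (+1)
site 4, node FZ: F={T} ∪ Z={A} → {A,T} (+1)
site 4, node TU: T={G} ∪ U={A} → {A,G} (+1)
site 4, node FTUZ: FZ={A,T} ∩ TU={A,G} → {A} (+0)
site 4, node AFOTUZ: AO={G,T} ∪ FTUZ={A} → {A,G,T} (+1)
per-site changes: [2, 4, 3, 3, 4]; total = 16

A,C,G,T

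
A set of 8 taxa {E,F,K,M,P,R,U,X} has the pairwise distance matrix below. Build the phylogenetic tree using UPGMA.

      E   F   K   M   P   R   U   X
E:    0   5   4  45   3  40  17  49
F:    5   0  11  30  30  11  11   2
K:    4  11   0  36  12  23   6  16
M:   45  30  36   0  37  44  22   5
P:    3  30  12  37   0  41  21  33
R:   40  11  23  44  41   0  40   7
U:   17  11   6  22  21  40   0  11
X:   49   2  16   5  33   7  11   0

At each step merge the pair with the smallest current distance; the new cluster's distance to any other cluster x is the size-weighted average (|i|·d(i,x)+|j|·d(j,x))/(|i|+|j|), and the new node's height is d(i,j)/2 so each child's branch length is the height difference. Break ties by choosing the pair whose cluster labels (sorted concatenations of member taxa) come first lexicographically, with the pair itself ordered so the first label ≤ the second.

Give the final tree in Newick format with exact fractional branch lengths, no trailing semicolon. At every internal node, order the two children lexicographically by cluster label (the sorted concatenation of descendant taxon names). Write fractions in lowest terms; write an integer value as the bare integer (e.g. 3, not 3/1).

((((E:3/2,P:3/2):21/4,(K:3,U:3):15/4):37/6,((F:1,X:1):7/2,R:9/2):101/12):229/84,M:219/14)

iteration 1: select F,X (d=2); attach at lengths (1, 1); label the merged cluster FX
  updated: d(E,FX)=27, d(FX,K)=27/2, d(FX,M)=35/2, d(FX,P)=63/2, d(FX,R)=9, d(FX,U)=11
iteration 2: select E,P (d=3); attach at lengths (3/2, 3/2); label the merged cluster EP
  updated: d(EP,FX)=117/4, d(EP,K)=8, d(EP,M)=41, d(EP,R)=81/2, d(EP,U)=19
iteration 3: select K,U (d=6); attach at lengths (3, 3); label the merged cluster KU
  updated: d(EP,KU)=27/2, d(FX,KU)=49/4, d(KU,M)=29, d(KU,R)=63/2
iteration 4: select FX,R (d=9); attach at lengths (7/2, 9/2); label the merged cluster FRX
  updated: d(EP,FRX)=33, d(FRX,KU)=56/3, d(FRX,M)=79/3
iteration 5: select EP,KU (d=27/2); attach at lengths (21/4, 15/4); label the merged cluster EKPU
  updated: d(EKPU,FRX)=155/6, d(EKPU,M)=35
iteration 6: select EKPU,FRX (d=155/6); attach at lengths (37/6, 101/12); label the merged cluster EFKPRUX
  updated: d(EFKPRUX,M)=219/7
iteration 7: select EFKPRUX,M (d=219/7); attach at lengths (229/84, 219/14); label the merged cluster EFKMPRUX
final tree: ((((E:3/2,P:3/2):21/4,(K:3,U:3):15/4):37/6,((F:1,X:1):7/2,R:9/2):101/12):229/84,M:219/14)
total length: 1280/21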